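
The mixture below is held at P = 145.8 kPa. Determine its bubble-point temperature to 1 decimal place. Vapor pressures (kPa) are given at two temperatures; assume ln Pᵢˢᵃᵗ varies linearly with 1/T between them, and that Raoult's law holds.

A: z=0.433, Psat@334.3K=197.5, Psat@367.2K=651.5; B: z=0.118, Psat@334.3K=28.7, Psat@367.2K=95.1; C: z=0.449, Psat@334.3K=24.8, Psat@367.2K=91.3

T = 343.9 K

Bubble-point temperature: ΣzᵢPᵢˢᵃᵗ(T) = P. Interpolate ln Pᵢˢᵃᵗ = aᵢ + bᵢ/T.
  T = 334.3 K: ΣzᵢPᵢˢᵃᵗ = 100.04 kPa
  T = 367.2 K: ΣzᵢPᵢˢᵃᵗ = 334.32 kPa
  T = 350.8 K: ΣzᵢPᵢˢᵃᵗ = 188.44 kPa
  T = 342.6 K: ΣzᵢPᵢˢᵃᵗ = 138.61 kPa
  T = 346.7 K: ΣzᵢPᵢˢᵃᵗ = 161.91 kPa
  T = 344.6 K: ΣzᵢPᵢˢᵃᵗ = 149.59 kPa
Interpolating between 342.6 K and 344.6 K gives T ≈ 343.9 K.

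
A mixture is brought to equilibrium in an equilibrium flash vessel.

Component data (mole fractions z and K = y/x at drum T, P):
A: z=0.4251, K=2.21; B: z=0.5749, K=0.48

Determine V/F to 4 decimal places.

Material balance + equilibrium reduce to Σ zᵢ(Kᵢ−1)/(1+V/F(Kᵢ−1)) = 0.
Feasibility: ΣzᵢKᵢ = 1.2154, Σzᵢ/Kᵢ = 1.3901 — both > 1, two phases present.
Iterate (Newton) starting at V/F = 0.5:
  V/F = 0.5000: g = -0.08350, g' = -0.5255 → V/F = 0.3411
  V/F = 0.3411: g = 0.00069, g' = -0.5416 → V/F = 0.3424
Converged at V/F = 0.3424.

V/F = 0.3424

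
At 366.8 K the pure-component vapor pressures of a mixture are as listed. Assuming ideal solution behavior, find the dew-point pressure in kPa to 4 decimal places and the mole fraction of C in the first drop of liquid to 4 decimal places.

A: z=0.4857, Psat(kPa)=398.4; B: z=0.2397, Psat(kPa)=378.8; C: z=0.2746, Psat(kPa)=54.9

At the dew point ψ → 1, so Σzᵢ/Kᵢ = 1 with Kᵢ = Pᵢˢᵃᵗ/P ⇒ 1/P = Σzᵢ/Pᵢˢᵃᵗ.
1/P = 0.4857/398.4 + 0.2397/378.8 + 0.2746/54.9 = 0.0068537 ⇒ P = 145.9058 kPa
xᵢ = zᵢP/Pᵢˢᵃᵗ ⇒ x_C = 0.2746·145.9058/54.9 = 0.7298

Pdew = 145.9058 kPa, x_C = 0.7298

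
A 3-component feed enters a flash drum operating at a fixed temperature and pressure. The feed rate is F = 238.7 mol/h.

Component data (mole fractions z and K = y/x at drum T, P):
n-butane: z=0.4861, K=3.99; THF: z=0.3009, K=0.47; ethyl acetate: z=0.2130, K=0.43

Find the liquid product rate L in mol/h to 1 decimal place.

L = 67.6 mol/h

Iterate (Newton) starting at β = 0.51:
  β = 0.5100: g = 0.18592, g' = -0.9780 → β = 0.7001
  β = 0.7001: g = 0.01426, g' = -0.8595 → β = 0.7167
Converged at β = 0.7167.
Then V = β·F = 0.7167·238.7 = 171.1 mol/h and L = F − V = 67.6 mol/h.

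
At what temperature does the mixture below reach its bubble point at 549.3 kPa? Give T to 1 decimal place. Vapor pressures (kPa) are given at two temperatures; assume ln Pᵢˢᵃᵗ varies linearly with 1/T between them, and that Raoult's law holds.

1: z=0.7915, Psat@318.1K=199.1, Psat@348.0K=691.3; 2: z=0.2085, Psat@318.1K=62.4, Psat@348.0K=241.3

Bubble-point temperature: ΣzᵢPᵢˢᵃᵗ(T) = P. Interpolate ln Pᵢˢᵃᵗ = aᵢ + bᵢ/T.
  T = 318.1 K: ΣzᵢPᵢˢᵃᵗ = 170.60 kPa
  T = 348.0 K: ΣzᵢPᵢˢᵃᵗ = 597.48 kPa
  T = 333.1 K: ΣzᵢPᵢˢᵃᵗ = 329.02 kPa
  T = 340.6 K: ΣzᵢPᵢˢᵃᵗ = 447.16 kPa
  T = 344.3 K: ΣzᵢPᵢˢᵃᵗ = 517.69 kPa
  T = 346.1 K: ΣzᵢPᵢˢᵃᵗ = 555.29 kPa
Interpolating between 344.3 K and 346.1 K gives T ≈ 345.8 K.

T = 345.8 K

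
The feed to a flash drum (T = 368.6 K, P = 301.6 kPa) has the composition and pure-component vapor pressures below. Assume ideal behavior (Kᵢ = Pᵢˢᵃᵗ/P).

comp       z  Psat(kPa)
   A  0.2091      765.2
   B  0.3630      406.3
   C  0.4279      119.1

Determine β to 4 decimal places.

Raoult's law: Kᵢ = Pᵢˢᵃᵗ/P = Pᵢˢᵃᵗ/301.6.
  K_A = 765.2/301.6 = 2.537135, K_B = 406.3/301.6 = 1.347149, K_C = 119.1/301.6 = 0.394894
Let β = V/F and solve Σ zᵢ(Kᵢ−1)/(1+β(Kᵢ−1)) = 0.
g(0) = ΣzᵢKᵢ − 1 = 0.1885 and g(1) = 1 − Σzᵢ/Kᵢ = -0.4355, so a root lies in (0, 1).
Newton iteration, β⁰ = 0.5:
  β = 0.5000: g = -0.08213, g' = -0.5118 → β = 0.3395
  β = 0.3395: g = -0.00195, g' = -0.4965 → β = 0.3356
Converged at β = 0.3356.

β = 0.3356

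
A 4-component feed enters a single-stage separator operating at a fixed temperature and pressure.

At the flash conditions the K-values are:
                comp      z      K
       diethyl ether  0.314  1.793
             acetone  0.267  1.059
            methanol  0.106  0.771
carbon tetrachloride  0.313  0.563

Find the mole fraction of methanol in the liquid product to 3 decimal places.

Rachford–Rice: g(V/F) = Σ zᵢ(Kᵢ−1)/(1+V/F(Kᵢ−1)) = 0.
g(0) = ΣzᵢKᵢ − 1 = 0.104 and g(1) = 1 − Σzᵢ/Kᵢ = -0.121, so a root lies in (0, 1).
Iterate (Newton) starting at V/F = 0.69:
  V/F = 0.690: g = -0.0486, g' = -0.214 → V/F = 0.463
  V/F = 0.463: g = -0.0011, g' = -0.207 → V/F = 0.457
Converged at V/F = 0.457.
Compositions from xᵢ = zᵢ/(1+V/F(Kᵢ−1)), yᵢ = Kᵢxᵢ:
  diethyl ether: x = 0.230, y = 0.413
  acetone: x = 0.260, y = 0.275
  methanol: x = 0.118, y = 0.091
  carbon tetrachloride: x = 0.391, y = 0.220

x_methanol = 0.118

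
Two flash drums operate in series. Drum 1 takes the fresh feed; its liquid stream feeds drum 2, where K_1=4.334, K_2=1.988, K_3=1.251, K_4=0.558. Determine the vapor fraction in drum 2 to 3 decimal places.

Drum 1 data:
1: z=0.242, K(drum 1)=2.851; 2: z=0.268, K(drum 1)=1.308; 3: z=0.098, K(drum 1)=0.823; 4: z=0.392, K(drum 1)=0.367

Drum 1:
Let ψ₁ = V/F and solve Σ zᵢ(Kᵢ−1)/(1+ψ₁(Kᵢ−1)) = 0.
g(0) = ΣzᵢKᵢ − 1 = 0.265 and g(1) = 1 − Σzᵢ/Kᵢ = -0.477, so a root lies in (0, 1).
Iterate (Newton) starting at ψ₁ = 0.5:
  ψ₁ = 0.500: g = -0.0779, g' = -0.583 → ψ₁ = 0.366
Converged at ψ₁ = 0.366.
Drum-1 compositions:
  1: x = 0.144, y = 0.412
  2: x = 0.241, y = 0.315
  3: x = 0.105, y = 0.086
  4: x = 0.510, y = 0.187
Drum-2 feed = drum-1 liquid: z₂ = (0.1443, 0.2409, 0.1048, 0.5100).
Drum 2:
Rachford–Rice: g(ψ₂) = Σ zᵢ(Kᵢ−1)/(1+ψ₂(Kᵢ−1)) = 0.
g(0) = ΣzᵢKᵢ − 1 = 0.520 and g(1) = 1 − Σzᵢ/Kᵢ = -0.152, so a root lies in (0, 1).
Newton iteration, ψ₂⁰ = 0.69:
  ψ₂ = 0.690: g = -0.0146, g' = -0.441 → ψ₂ = 0.657
Converged at ψ₂ = 0.657.
  1: x = 0.045, y = 0.196
  2: x = 0.146, y = 0.290
  3: x = 0.090, y = 0.113
  4: x = 0.719, y = 0.401

V/F (drum 2) = 0.657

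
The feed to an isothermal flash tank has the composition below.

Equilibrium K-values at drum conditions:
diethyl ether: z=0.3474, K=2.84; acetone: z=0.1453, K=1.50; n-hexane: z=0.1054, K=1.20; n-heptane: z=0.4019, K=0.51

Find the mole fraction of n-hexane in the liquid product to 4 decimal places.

Material balance + equilibrium reduce to Σ zᵢ(Kᵢ−1)/(1+ψ(Kᵢ−1)) = 0.
Check two-phase: ΣzᵢKᵢ = 1.5360 > 1 and Σzᵢ/Kᵢ = 1.0951 > 1, so g(0) = 0.5360 > 0 and g(1) = -0.0951 < 0.
Newton–Raphson from ψ = 0.5:
  ψ = 0.5000: g = 0.14937, g' = -0.5151 → ψ = 0.7900
  ψ = 0.7900: g = 0.00949, g' = -0.4741 → ψ = 0.8100
Converged at ψ = 0.8100.
Compositions from xᵢ = zᵢ/(1+ψ(Kᵢ−1)), yᵢ = Kᵢxᵢ:
  diethyl ether: x = 0.1395, y = 0.3962
  acetone: x = 0.1034, y = 0.1551
  n-hexane: x = 0.0907, y = 0.1088
  n-heptane: x = 0.6664, y = 0.3399

x_n-hexane = 0.0907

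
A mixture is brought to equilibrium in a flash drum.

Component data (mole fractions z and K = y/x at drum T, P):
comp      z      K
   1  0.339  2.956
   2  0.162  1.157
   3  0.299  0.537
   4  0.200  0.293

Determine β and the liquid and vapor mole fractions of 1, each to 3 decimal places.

Rachford–Rice: g(β) = Σ zᵢ(Kᵢ−1)/(1+β(Kᵢ−1)) = 0.
Feasibility: ΣzᵢKᵢ = 1.409, Σzᵢ/Kᵢ = 1.494 — both > 1, two phases present.
Iterate (Newton) starting at β = 0.5:
  β = 0.500: g = -0.0400, g' = -0.683 → β = 0.441
  β = 0.441: g = 0.0001, g' = -0.690 → β = 0.442
Converged at β = 0.442.
Compositions from xᵢ = zᵢ/(1+β(Kᵢ−1)), yᵢ = Kᵢxᵢ:
  1: x = 0.182, y = 0.538
  2: x = 0.151, y = 0.175
  3: x = 0.376, y = 0.202
  4: x = 0.291, y = 0.085

β = 0.442, x_1 = 0.182, y_1 = 0.538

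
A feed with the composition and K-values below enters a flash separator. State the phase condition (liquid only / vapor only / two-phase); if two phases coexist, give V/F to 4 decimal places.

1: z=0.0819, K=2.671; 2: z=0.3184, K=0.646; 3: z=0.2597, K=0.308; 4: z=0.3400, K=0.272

liquid only

ΣzᵢKᵢ = 0.5969; Σzᵢ/Kᵢ = 2.6167.
Since ΣzᵢKᵢ < 1 the mixture is below its bubble point — single liquid phase.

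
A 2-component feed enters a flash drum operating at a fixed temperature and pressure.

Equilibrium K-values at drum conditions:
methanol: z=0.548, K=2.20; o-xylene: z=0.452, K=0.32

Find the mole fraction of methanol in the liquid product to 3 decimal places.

x_methanol = 0.362

Binary case is linear: z₁(K₁−1)(1+ψ(K₂−1)) + z₂(K₂−1)(1+ψ(K₁−1)) = 0
⇒ ψ = [z₁(K₁−1)+z₂(K₂−1)] / [−(K₁−1)(K₂−1)] = 0.3502/0.8160 = 0.429
Compositions from xᵢ = zᵢ/(1+ψ(Kᵢ−1)), yᵢ = Kᵢxᵢ:
  methanol: x = 0.362, y = 0.796
  o-xylene: x = 0.638, y = 0.204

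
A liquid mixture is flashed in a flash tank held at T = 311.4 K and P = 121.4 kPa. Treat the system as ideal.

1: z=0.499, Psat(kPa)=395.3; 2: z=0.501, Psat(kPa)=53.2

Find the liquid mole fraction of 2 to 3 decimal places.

Raoult's law: Kᵢ = Pᵢˢᵃᵗ/P = Pᵢˢᵃᵗ/121.4.
  K_1 = 395.3/121.4 = 3.25618, K_2 = 53.2/121.4 = 0.43822
Material balance + equilibrium reduce to Σ zᵢ(Kᵢ−1)/(1+ψ(Kᵢ−1)) = 0.
g(0) = ΣzᵢKᵢ − 1 = 0.844 and g(1) = 1 − Σzᵢ/Kᵢ = -0.297, so a root lies in (0, 1).
Newton–Raphson from ψ = 0.5:
  ψ = 0.500: g = 0.1376, g' = -0.867 → ψ = 0.659
  ψ = 0.659: g = 0.0060, g' = -0.809 → ψ = 0.666
Converged at ψ = 0.666.
Compositions from xᵢ = zᵢ/(1+ψ(Kᵢ−1)), yᵢ = Kᵢxᵢ:
  1: x = 0.199, y = 0.649
  2: x = 0.801, y = 0.351

x_2 = 0.801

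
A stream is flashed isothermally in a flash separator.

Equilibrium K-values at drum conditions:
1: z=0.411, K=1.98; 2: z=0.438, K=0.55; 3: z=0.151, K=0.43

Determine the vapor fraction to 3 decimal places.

Newton iteration, ψ⁰ = 0.58:
  ψ = 0.580: g = -0.1385, g' = -0.432 → ψ = 0.260
  ψ = 0.260: g = -0.0031, g' = -0.432 → ψ = 0.252
Converged at ψ = 0.252.

ψ = 0.252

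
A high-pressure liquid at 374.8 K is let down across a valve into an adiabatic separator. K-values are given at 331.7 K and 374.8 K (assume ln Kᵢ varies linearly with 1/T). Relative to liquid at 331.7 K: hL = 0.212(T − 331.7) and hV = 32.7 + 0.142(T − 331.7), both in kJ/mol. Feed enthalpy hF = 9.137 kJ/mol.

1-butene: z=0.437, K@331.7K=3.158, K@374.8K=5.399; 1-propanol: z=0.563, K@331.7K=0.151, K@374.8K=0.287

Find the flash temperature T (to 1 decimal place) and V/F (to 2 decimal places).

Adiabatic flash: solve Rachford–Rice at each trial T, then check hF = ψ·hV(T) + (1−ψ)·hL(T).
  T = 331.7 K: K = (3.158, 0.151), RR gives ψ = 0.254, H_out = 8.300 kJ/mol
  T = 374.8 K: K = (5.399, 0.287), RR gives ψ = 0.485, H_out = 23.531 kJ/mol
  T = 353.2 K: K = (4.195, 0.212), RR gives ψ = 0.378, H_out = 16.363 kJ/mol
  T = 342.4 K: K = (3.653, 0.180), RR gives ψ = 0.321, H_out = 12.512 kJ/mol
  T = 337.0 K: K = (3.398, 0.165), RR gives ψ = 0.289, H_out = 10.451 kJ/mol
  T = 334.4 K: K = (3.279, 0.158), RR gives ψ = 0.272, H_out = 9.414 kJ/mol
  T = 333.0 K: K = (3.216, 0.154), RR gives ψ = 0.263, H_out = 8.842 kJ/mol
Linear interpolation between T = 333.0 (H_out = 8.842) and T = 334.4 (H_out = 9.414) on hF = 9.137 gives T ≈ 333.7 K, at which ψ = 0.27.

T = 333.7 K, V/F = 0.27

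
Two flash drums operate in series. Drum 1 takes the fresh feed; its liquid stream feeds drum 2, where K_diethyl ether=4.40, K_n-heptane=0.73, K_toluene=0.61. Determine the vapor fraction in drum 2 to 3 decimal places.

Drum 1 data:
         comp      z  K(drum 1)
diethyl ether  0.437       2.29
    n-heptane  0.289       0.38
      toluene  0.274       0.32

V/F (drum 2) = 0.810

Drum 1:
Rachford–Rice: g(ψ₁) = Σ zᵢ(Kᵢ−1)/(1+ψ₁(Kᵢ−1)) = 0.
g(0) = ΣzᵢKᵢ − 1 = 0.198 and g(1) = 1 − Σzᵢ/Kᵢ = -0.808, so a root lies in (0, 1).
Iterate (Newton) starting at ψ₁ = 0.5:
  ψ₁ = 0.500: g = -0.1993, g' = -0.793 → ψ₁ = 0.249
  ψ₁ = 0.249: g = -0.0093, g' = -0.756 → ψ₁ = 0.236
Converged at ψ₁ = 0.236.
Drum-1 compositions:
  diethyl ether: x = 0.335, y = 0.767
  n-heptane: x = 0.339, y = 0.129
  toluene: x = 0.326, y = 0.104
Drum-2 feed = drum-1 liquid: z₂ = (0.3349, 0.3386, 0.3265).
Drum 2:
Newton iteration, ψ₂⁰ = 0.68:
  ψ₂ = 0.680: g = 0.0585, g' = -0.482 → ψ₂ = 0.801
  ψ₂ = 0.801: g = 0.0038, g' = -0.424 → ψ₂ = 0.810
Converged at ψ₂ = 0.810.
  diethyl ether: x = 0.089, y = 0.392
  n-heptane: x = 0.433, y = 0.316
  toluene: x = 0.477, y = 0.291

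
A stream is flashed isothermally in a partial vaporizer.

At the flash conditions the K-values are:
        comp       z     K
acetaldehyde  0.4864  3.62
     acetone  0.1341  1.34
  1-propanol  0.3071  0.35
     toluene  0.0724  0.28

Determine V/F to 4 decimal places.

Material balance + equilibrium reduce to Σ zᵢ(Kᵢ−1)/(1+V/F(Kᵢ−1)) = 0.
g(0) = ΣzᵢKᵢ − 1 = 1.0682 and g(1) = 1 − Σzᵢ/Kᵢ = -0.3704, so a root lies in (0, 1).
Newton–Raphson from V/F = 0.5:
  V/F = 0.5000: g = 0.21347, g' = -1.0134 → V/F = 0.7106
  V/F = 0.7106: g = 0.00430, g' = -1.0232 → V/F = 0.7148
Converged at V/F = 0.7148.

V/F = 0.7148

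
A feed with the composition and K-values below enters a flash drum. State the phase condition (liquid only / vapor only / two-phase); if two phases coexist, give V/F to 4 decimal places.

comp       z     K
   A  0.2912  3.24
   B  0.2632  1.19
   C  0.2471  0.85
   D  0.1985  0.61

ΣzᵢKᵢ = 1.5878; Σzᵢ/Kᵢ = 0.9272.
Since Σzᵢ/Kᵢ < 1 the mixture is above its dew point — single vapor phase.

vapor only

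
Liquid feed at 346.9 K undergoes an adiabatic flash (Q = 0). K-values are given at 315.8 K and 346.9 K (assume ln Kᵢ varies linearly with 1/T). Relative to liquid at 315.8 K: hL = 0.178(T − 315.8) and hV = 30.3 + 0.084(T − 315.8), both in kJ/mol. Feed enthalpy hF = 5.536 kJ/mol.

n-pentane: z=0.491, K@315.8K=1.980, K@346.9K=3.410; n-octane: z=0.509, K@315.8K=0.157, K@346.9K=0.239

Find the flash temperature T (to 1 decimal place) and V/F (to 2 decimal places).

T = 320.7 K, V/F = 0.16

Adiabatic flash: solve Rachford–Rice at each trial T, then check hF = ψ·hV(T) + (1−ψ)·hL(T).
  T = 315.8 K: K = (1.980, 0.157), RR gives ψ = 0.063, H_out = 1.911 kJ/mol
  T = 346.9 K: K = (3.410, 0.239), RR gives ψ = 0.434, H_out = 17.417 kJ/mol
  T = 331.4 K: K = (2.634, 0.196), RR gives ψ = 0.299, H_out = 11.399 kJ/mol
  T = 323.6 K: K = (2.292, 0.176), RR gives ψ = 0.202, H_out = 7.350 kJ/mol
  T = 319.7 K: K = (2.132, 0.166), RR gives ψ = 0.139, H_out = 4.863 kJ/mol
  T = 321.6 K: K = (2.209, 0.171), RR gives ψ = 0.171, H_out = 6.123 kJ/mol
Linear interpolation between T = 319.7 (H_out = 4.863) and T = 321.6 (H_out = 6.123) on hF = 5.536 gives T ≈ 320.7 K, at which ψ = 0.16.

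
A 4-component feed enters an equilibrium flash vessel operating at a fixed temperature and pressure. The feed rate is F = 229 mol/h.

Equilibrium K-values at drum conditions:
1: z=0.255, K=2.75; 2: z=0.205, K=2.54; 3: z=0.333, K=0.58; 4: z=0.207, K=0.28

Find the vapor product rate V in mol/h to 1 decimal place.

Iterate (Newton) starting at ψ = 0.59:
  ψ = 0.590: g = -0.0601, g' = -0.751 → ψ = 0.510
  ψ = 0.510: g = -0.0009, g' = -0.734 → ψ = 0.509
Converged at ψ = 0.509.
Then V = ψ·F = 0.5088·229 = 116.5 mol/h and L = F − V = 112.5 mol/h.

V = 116.5 mol/h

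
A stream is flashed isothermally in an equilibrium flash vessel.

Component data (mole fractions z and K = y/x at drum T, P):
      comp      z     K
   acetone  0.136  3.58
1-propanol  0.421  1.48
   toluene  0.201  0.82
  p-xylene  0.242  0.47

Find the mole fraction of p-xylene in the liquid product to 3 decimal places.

Material balance + equilibrium reduce to Σ zᵢ(Kᵢ−1)/(1+ψ(Kᵢ−1)) = 0.
Feasibility: ΣzᵢKᵢ = 1.389, Σzᵢ/Kᵢ = 1.082 — both > 1, two phases present.
Newton iteration, ψ⁰ = 0.5:
  ψ = 0.500: g = 0.1019, g' = -0.369 → ψ = 0.776
  ψ = 0.776: g = 0.0042, g' = -0.357 → ψ = 0.788
Converged at ψ = 0.788.
Compositions from xᵢ = zᵢ/(1+ψ(Kᵢ−1)), yᵢ = Kᵢxᵢ:
  acetone: x = 0.045, y = 0.161
  1-propanol: x = 0.305, y = 0.452
  toluene: x = 0.234, y = 0.192
  p-xylene: x = 0.415, y = 0.195

x_p-xylene = 0.415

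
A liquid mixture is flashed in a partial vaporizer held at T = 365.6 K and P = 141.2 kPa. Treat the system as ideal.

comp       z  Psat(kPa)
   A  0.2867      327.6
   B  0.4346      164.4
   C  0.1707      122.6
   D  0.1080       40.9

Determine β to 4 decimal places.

β = 0.8943

Raoult's law: Kᵢ = Pᵢˢᵃᵗ/P = Pᵢˢᵃᵗ/141.2.
  K_A = 327.6/141.2 = 2.320113, K_B = 164.4/141.2 = 1.164306, K_C = 122.6/141.2 = 0.868272, K_D = 40.9/141.2 = 0.289660
Rachford–Rice: g(β) = Σ zᵢ(Kᵢ−1)/(1+β(Kᵢ−1)) = 0.
Check two-phase: ΣzᵢKᵢ = 1.3507 > 1 and Σzᵢ/Kᵢ = 1.0663 > 1, so g(0) = 0.3507 > 0 and g(1) = -0.0663 < 0.
Newton–Raphson from β = 0.68:
  β = 0.6800: g = 0.09058, g' = -0.3557 → β = 0.9346
  β = 0.9346: g = -0.02257, g' = -0.5952 → β = 0.8967
  β = 0.8967: g = -0.00127, g' = -0.5310 → β = 0.8943
Converged at β = 0.8943.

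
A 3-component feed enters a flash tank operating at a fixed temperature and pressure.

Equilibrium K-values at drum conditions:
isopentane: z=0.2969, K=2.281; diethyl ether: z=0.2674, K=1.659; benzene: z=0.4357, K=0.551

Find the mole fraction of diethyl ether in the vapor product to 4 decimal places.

Material balance + equilibrium reduce to Σ zᵢ(Kᵢ−1)/(1+V/F(Kᵢ−1)) = 0.
Feasibility: ΣzᵢKᵢ = 1.3609, Σzᵢ/Kᵢ = 1.0821 — both > 1, two phases present.
Newton–Raphson from V/F = 0.5:
  V/F = 0.5000: g = 0.11212, g' = -0.3928 → V/F = 0.7854
  V/F = 0.7854: g = 0.00349, g' = -0.3811 → V/F = 0.7946
Converged at V/F = 0.7946.
Compositions from xᵢ = zᵢ/(1+V/F(Kᵢ−1)), yᵢ = Kᵢxᵢ:
  isopentane: x = 0.1471, y = 0.3356
  diethyl ether: x = 0.1755, y = 0.2912
  benzene: x = 0.6774, y = 0.3732

y_diethyl ether = 0.2912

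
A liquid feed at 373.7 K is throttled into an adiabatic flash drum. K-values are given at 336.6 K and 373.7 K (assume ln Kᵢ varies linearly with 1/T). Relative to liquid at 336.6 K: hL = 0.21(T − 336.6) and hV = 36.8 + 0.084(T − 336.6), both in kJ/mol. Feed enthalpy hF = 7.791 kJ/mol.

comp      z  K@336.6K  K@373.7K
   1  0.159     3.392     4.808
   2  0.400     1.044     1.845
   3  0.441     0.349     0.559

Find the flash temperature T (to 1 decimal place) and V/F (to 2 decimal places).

T = 340.6 K, V/F = 0.19

Adiabatic flash: solve Rachford–Rice at each trial T, then check hF = ψ·hV(T) + (1−ψ)·hL(T).
  T = 336.6 K: K = (3.392, 1.044, 0.349), RR gives ψ = 0.122, H_out = 4.492 kJ/mol
  T = 373.7 K: K = (4.808, 1.845, 0.559), RR gives ψ = 0.914, H_out = 37.156 kJ/mol
  T = 355.1 K: K = (4.073, 1.408, 0.447), RR gives ψ = 0.483, H_out = 20.537 kJ/mol
  T = 345.9 K: K = (3.728, 1.218, 0.396), RR gives ψ = 0.293, H_out = 12.377 kJ/mol
  T = 341.2 K: K = (3.557, 1.128, 0.372), RR gives ψ = 0.203, H_out = 8.324 kJ/mol
  T = 338.9 K: K = (3.474, 1.085, 0.360), RR gives ψ = 0.162, H_out = 6.391 kJ/mol
Linear interpolation between T = 338.9 (H_out = 6.391) and T = 341.2 (H_out = 8.324) on hF = 7.791 gives T ≈ 340.6 K, at which ψ = 0.19.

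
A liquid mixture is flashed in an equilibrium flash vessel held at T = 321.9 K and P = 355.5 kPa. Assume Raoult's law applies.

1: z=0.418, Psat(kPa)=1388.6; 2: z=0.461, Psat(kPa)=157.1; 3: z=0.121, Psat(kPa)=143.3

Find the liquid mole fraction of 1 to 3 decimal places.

x_1 = 0.163

Raoult's law: Kᵢ = Pᵢˢᵃᵗ/P = Pᵢˢᵃᵗ/355.5.
  K_1 = 1388.6/355.5 = 3.90605, K_2 = 157.1/355.5 = 0.44191, K_3 = 143.3/355.5 = 0.40309
Material balance + equilibrium reduce to Σ zᵢ(Kᵢ−1)/(1+ψ(Kᵢ−1)) = 0.
Feasibility: ΣzᵢKᵢ = 1.885, Σzᵢ/Kᵢ = 1.450 — both > 1, two phases present.
Newton–Raphson from ψ = 0.5:
  ψ = 0.500: g = 0.0354, g' = -0.950 → ψ = 0.537
  ψ = 0.537: g = 0.0005, g' = -0.924 → ψ = 0.538
Converged at ψ = 0.538.
Compositions from xᵢ = zᵢ/(1+ψ(Kᵢ−1)), yᵢ = Kᵢxᵢ:
  1: x = 0.163, y = 0.637
  2: x = 0.659, y = 0.291
  3: x = 0.178, y = 0.072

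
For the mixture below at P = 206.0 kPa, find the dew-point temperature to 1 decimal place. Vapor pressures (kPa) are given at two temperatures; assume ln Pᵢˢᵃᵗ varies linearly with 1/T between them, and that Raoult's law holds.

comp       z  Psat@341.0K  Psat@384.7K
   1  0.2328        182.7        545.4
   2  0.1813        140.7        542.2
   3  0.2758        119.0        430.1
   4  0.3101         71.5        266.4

Dew-point temperature: Σzᵢ·P/Pᵢˢᵃᵗ(T) = 1. Interpolate ln Pᵢˢᵃᵗ = aᵢ + bᵢ/T.
  T = 341.0 K: ΣzᵢP/Pᵢˢᵃᵗ = 1.8988
  T = 384.7 K: ΣzᵢP/Pᵢˢᵃᵗ = 0.5287
  T = 362.9 K: ΣzᵢP/Pᵢˢᵃᵗ = 0.9619
  T = 351.9 K: ΣzᵢP/Pᵢˢᵃᵗ = 1.3390
  T = 357.4 K: ΣzᵢP/Pᵢˢᵃᵗ = 1.1320
  T = 360.1 K: ΣzᵢP/Pᵢˢᵃᵗ = 1.0444
Interpolating between 360.1 K and 362.9 K gives T ≈ 361.6 K.

T = 361.6 K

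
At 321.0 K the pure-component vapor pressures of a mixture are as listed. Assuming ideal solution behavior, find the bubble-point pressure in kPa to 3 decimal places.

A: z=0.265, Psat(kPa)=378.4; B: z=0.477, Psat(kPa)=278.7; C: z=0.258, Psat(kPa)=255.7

Pbub = 299.187 kPa

At the bubble point ψ → 0, so ΣzᵢKᵢ = 1 with Kᵢ = Pᵢˢᵃᵗ/P ⇒ P = ΣzᵢPᵢˢᵃᵗ.
P = 0.265·378.4 + 0.477·278.7 + 0.258·255.7 = 299.187 kPa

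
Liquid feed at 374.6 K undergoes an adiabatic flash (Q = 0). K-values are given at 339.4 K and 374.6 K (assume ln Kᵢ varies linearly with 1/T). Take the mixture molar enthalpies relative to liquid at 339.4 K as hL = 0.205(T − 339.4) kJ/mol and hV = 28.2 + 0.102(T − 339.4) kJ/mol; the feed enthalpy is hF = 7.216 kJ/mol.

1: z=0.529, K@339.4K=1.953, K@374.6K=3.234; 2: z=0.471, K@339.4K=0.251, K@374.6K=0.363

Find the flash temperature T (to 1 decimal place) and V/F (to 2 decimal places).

T = 341.2 K, V/F = 0.24

Adiabatic flash: solve Rachford–Rice at each trial T, then check hF = ψ·hV(T) + (1−ψ)·hL(T).
  T = 339.4 K: K = (1.953, 0.251), RR gives ψ = 0.212, H_out = 5.980 kJ/mol
  T = 374.6 K: K = (3.234, 0.363), RR gives ψ = 0.620, H_out = 22.443 kJ/mol
  T = 357.0 K: K = (2.545, 0.305), RR gives ψ = 0.456, H_out = 15.635 kJ/mol
  T = 348.2 K: K = (2.237, 0.277), RR gives ψ = 0.351, H_out = 11.385 kJ/mol
  T = 343.8 K: K = (2.092, 0.264), RR gives ψ = 0.287, H_out = 8.874 kJ/mol
  T = 341.6 K: K = (2.022, 0.257), RR gives ψ = 0.251, H_out = 7.483 kJ/mol
Linear interpolation between T = 339.4 (H_out = 5.980) and T = 341.6 (H_out = 7.483) on hF = 7.216 gives T ≈ 341.2 K, at which ψ = 0.24.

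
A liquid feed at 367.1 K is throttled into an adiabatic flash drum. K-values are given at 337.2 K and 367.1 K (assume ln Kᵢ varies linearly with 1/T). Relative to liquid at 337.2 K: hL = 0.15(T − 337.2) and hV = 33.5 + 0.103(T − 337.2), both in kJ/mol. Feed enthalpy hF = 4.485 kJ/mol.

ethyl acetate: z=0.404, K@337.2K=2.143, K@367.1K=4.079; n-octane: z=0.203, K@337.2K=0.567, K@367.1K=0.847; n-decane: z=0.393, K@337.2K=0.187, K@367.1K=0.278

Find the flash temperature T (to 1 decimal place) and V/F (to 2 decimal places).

Adiabatic flash: solve Rachford–Rice at each trial T, then check hF = ψ·hV(T) + (1−ψ)·hL(T).
  T = 337.2 K: K = (2.143, 0.567, 0.187), RR gives ψ = 0.068, H_out = 2.265 kJ/mol
  T = 367.1 K: K = (4.079, 0.847, 0.278), RR gives ψ = 0.511, H_out = 20.887 kJ/mol
  T = 352.1 K: K = (2.994, 0.698, 0.230), RR gives ψ = 0.342, H_out = 13.445 kJ/mol
  T = 344.6 K: K = (2.539, 0.630, 0.208), RR gives ψ = 0.226, H_out = 8.608 kJ/mol
  T = 340.9 K: K = (2.335, 0.598, 0.197), RR gives ψ = 0.154, H_out = 5.701 kJ/mol
  T = 339.0 K: K = (2.235, 0.582, 0.192), RR gives ψ = 0.112, H_out = 4.015 kJ/mol
Linear interpolation between T = 339.0 (H_out = 4.015) and T = 340.9 (H_out = 5.701) on hF = 4.485 gives T ≈ 339.5 K, at which ψ = 0.12.

T = 339.5 K, V/F = 0.12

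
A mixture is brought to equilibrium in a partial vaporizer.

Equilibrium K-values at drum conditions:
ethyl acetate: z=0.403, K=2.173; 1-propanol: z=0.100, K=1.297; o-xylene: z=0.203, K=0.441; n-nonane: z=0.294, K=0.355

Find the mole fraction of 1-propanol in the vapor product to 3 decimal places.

y_1-propanol = 0.119

Rachford–Rice: g(ψ) = Σ zᵢ(Kᵢ−1)/(1+ψ(Kᵢ−1)) = 0.
Check two-phase: ΣzᵢKᵢ = 1.199 > 1 and Σzᵢ/Kᵢ = 1.551 > 1, so g(0) = 0.199 > 0 and g(1) = -0.551 < 0.
Newton–Raphson from ψ = 0.5:
  ψ = 0.500: g = -0.1136, g' = -0.616 → ψ = 0.316
  ψ = 0.316: g = -0.0037, g' = -0.589 → ψ = 0.309
Converged at ψ = 0.309.
Compositions from xᵢ = zᵢ/(1+ψ(Kᵢ−1)), yᵢ = Kᵢxᵢ:
  ethyl acetate: x = 0.296, y = 0.643
  1-propanol: x = 0.092, y = 0.119
  o-xylene: x = 0.245, y = 0.108
  n-nonane: x = 0.367, y = 0.130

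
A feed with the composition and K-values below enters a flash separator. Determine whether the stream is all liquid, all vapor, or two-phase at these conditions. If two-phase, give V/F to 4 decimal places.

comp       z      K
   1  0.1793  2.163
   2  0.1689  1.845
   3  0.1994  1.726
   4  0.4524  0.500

ΣzᵢKᵢ = 1.2698; Σzᵢ/Kᵢ = 1.1948.
Both exceed 1, so a two-phase solution exists.
Let ψ = V/F and solve Σ zᵢ(Kᵢ−1)/(1+ψ(Kᵢ−1)) = 0.
Newton iteration, ψ⁰ = 0.5:
  ψ = 0.5000: g = 0.03679, g' = -0.4142 → ψ = 0.5888
  ψ = 0.5888: g = -0.00010, g' = -0.4180 → ψ = 0.5886
Converged at ψ = 0.5886.

two-phase, V/F = 0.5886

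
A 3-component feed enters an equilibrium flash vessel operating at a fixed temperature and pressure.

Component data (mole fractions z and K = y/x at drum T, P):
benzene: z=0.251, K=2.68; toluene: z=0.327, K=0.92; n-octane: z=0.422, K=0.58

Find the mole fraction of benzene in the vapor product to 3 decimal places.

Let β = V/F and solve Σ zᵢ(Kᵢ−1)/(1+β(Kᵢ−1)) = 0.
Check two-phase: ΣzᵢKᵢ = 1.218 > 1 and Σzᵢ/Kᵢ = 1.177 > 1, so g(0) = 0.218 > 0 and g(1) = -0.177 < 0.
Newton iteration, β⁰ = 0.5:
  β = 0.500: g = -0.0224, g' = -0.331 → β = 0.432
  β = 0.432: g = 0.0007, g' = -0.351 → β = 0.434
Converged at β = 0.434.
Compositions from xᵢ = zᵢ/(1+β(Kᵢ−1)), yᵢ = Kᵢxᵢ:
  benzene: x = 0.145, y = 0.389
  toluene: x = 0.339, y = 0.312
  n-octane: x = 0.516, y = 0.299

y_benzene = 0.389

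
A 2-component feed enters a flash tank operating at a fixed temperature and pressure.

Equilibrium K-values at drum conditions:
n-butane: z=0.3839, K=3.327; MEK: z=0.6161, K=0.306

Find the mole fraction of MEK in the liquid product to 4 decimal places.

Let ψ = V/F and solve Σ zᵢ(Kᵢ−1)/(1+ψ(Kᵢ−1)) = 0.
Feasibility: ΣzᵢKᵢ = 1.4658, Σzᵢ/Kᵢ = 2.1288 — both > 1, two phases present.
Newton iteration, ψ⁰ = 0.5:
  ψ = 0.5000: g = -0.24187, g' = -1.1400 → ψ = 0.2878
  ψ = 0.2878: g = 0.00069, g' = -1.2089 → ψ = 0.2884
Converged at ψ = 0.2884.
Compositions from xᵢ = zᵢ/(1+ψ(Kᵢ−1)), yᵢ = Kᵢxᵢ:
  n-butane: x = 0.2297, y = 0.7643
  MEK: x = 0.7703, y = 0.2357

x_MEK = 0.7703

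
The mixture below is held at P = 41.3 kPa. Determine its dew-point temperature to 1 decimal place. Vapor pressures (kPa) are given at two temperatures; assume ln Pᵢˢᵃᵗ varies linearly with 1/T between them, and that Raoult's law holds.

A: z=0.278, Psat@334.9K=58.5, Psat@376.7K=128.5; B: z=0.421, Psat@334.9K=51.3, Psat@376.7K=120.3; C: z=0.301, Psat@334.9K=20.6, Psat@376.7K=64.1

T = 339.8 K

Dew-point temperature: Σzᵢ·P/Pᵢˢᵃᵗ(T) = 1. Interpolate ln Pᵢˢᵃᵗ = aᵢ + bᵢ/T.
  T = 334.9 K: ΣzᵢP/Pᵢˢᵃᵗ = 1.1387
  T = 376.7 K: ΣzᵢP/Pᵢˢᵃᵗ = 0.4278
  T = 355.8 K: ΣzᵢP/Pᵢˢᵃᵗ = 0.6761
  T = 345.4 K: ΣzᵢP/Pᵢˢᵃᵗ = 0.8687
  T = 340.1 K: ΣzᵢP/Pᵢˢᵃᵗ = 0.9936
  T = 337.5 K: ΣzᵢP/Pᵢˢᵃᵗ = 1.0630
  T = 338.8 K: ΣzᵢP/Pᵢˢᵃᵗ = 1.0276
  T = 339.5 K: ΣzᵢP/Pᵢˢᵃᵗ = 1.0091
  T = 339.8 K: ΣzᵢP/Pᵢˢᵃᵗ = 1.0013
  T = 340.0 K: ΣzᵢP/Pᵢˢᵃᵗ = 0.9961
  T = 339.9 K: ΣzᵢP/Pᵢˢᵃᵗ = 0.9987
Continuing to bisect between 339.8 K and 339.9 K converges to T = 339.8 K.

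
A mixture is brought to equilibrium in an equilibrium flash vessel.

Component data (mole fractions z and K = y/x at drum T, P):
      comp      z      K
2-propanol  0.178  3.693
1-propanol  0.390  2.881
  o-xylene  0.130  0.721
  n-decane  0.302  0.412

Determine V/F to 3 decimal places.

Rachford–Rice: g(V/F) = Σ zᵢ(Kᵢ−1)/(1+V/F(Kᵢ−1)) = 0.
g(0) = ΣzᵢKᵢ − 1 = 0.999 and g(1) = 1 − Σzᵢ/Kᵢ = -0.097, so a root lies in (0, 1).
Newton–Raphson from V/F = 0.6:
  V/F = 0.600: g = 0.2100, g' = -0.757 → V/F = 0.877
  V/F = 0.877: g = 0.0045, g' = -0.774 → V/F = 0.883
Converged at V/F = 0.883.

V/F = 0.883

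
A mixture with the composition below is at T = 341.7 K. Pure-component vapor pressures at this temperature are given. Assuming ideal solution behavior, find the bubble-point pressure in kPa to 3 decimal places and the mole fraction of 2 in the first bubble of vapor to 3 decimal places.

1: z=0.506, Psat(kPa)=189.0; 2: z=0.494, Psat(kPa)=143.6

Pbub = 166.572 kPa, y_2 = 0.426

At the bubble point ψ → 0, so ΣzᵢKᵢ = 1 with Kᵢ = Pᵢˢᵃᵗ/P ⇒ P = ΣzᵢPᵢˢᵃᵗ.
P = 0.506·189.0 + 0.494·143.6 = 166.572 kPa
yᵢ = zᵢPᵢˢᵃᵗ/P ⇒ y_2 = 0.494·143.6/166.572 = 0.426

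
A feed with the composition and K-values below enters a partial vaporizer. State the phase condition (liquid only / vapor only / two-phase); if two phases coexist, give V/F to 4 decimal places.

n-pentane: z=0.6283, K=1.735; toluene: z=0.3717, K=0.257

two-phase, V/F = 0.3399

ΣzᵢKᵢ = 1.1856; Σzᵢ/Kᵢ = 1.8084.
Both exceed 1, so a two-phase solution exists.
Let ψ = V/F and solve Σ zᵢ(Kᵢ−1)/(1+ψ(Kᵢ−1)) = 0.
Newton iteration, ψ⁰ = 0.53:
  ψ = 0.5300: g = -0.12324, g' = -0.7342 → ψ = 0.3621
  ψ = 0.3621: g = -0.01312, g' = -0.5958 → ψ = 0.3401
  ψ = 0.3401: g = -0.00012, g' = -0.5847 → ψ = 0.3399
Converged at ψ = 0.3399.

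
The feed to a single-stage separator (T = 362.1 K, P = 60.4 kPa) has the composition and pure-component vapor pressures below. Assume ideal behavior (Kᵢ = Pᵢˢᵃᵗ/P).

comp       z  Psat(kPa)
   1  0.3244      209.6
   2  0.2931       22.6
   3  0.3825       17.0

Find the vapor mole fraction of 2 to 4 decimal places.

Raoult's law: Kᵢ = Pᵢˢᵃᵗ/P = Pᵢˢᵃᵗ/60.4.
  K_1 = 209.6/60.4 = 3.470199, K_2 = 22.6/60.4 = 0.374172, K_3 = 17.0/60.4 = 0.281457
Material balance + equilibrium reduce to Σ zᵢ(Kᵢ−1)/(1+ψ(Kᵢ−1)) = 0.
g(0) = ΣzᵢKᵢ − 1 = 0.3431 and g(1) = 1 − Σzᵢ/Kᵢ = -1.2358, so a root lies in (0, 1).
Iterate (Newton) starting at ψ = 0.5:
  ψ = 0.5000: g = -0.33740, g' = -1.1204 → ψ = 0.1989
  ψ = 0.1989: g = 0.00719, g' = -1.3087 → ψ = 0.2044
Converged at ψ = 0.2044.
Compositions from xᵢ = zᵢ/(1+ψ(Kᵢ−1)), yᵢ = Kᵢxᵢ:
  1: x = 0.2156, y = 0.7481
  2: x = 0.3361, y = 0.1258
  3: x = 0.4483, y = 0.1262

y_2 = 0.1258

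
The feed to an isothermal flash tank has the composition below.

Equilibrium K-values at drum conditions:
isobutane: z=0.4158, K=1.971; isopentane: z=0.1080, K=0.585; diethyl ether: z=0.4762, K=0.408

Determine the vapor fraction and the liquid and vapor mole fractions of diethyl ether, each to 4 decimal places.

ψ = 0.1409, x_diethyl ether = 0.5195, y_diethyl ether = 0.2120

Let ψ = V/F and solve Σ zᵢ(Kᵢ−1)/(1+ψ(Kᵢ−1)) = 0.
Check two-phase: ΣzᵢKᵢ = 1.0770 > 1 and Σzᵢ/Kᵢ = 1.5627 > 1, so g(0) = 0.0770 > 0 and g(1) = -0.5627 < 0.
Newton–Raphson from ψ = 0.5:
  ψ = 0.5000: g = -0.18521, g' = -0.5440 → ψ = 0.1595
  ψ = 0.1595: g = -0.00973, g' = -0.5188 → ψ = 0.1408
  ψ = 0.1408: g = 0.00004, g' = -0.5230 → ψ = 0.1409
Converged at ψ = 0.1409.
Compositions from xᵢ = zᵢ/(1+ψ(Kᵢ−1)), yᵢ = Kᵢxᵢ:
  isobutane: x = 0.3658, y = 0.7209
  isopentane: x = 0.1147, y = 0.0671
  diethyl ether: x = 0.5195, y = 0.2120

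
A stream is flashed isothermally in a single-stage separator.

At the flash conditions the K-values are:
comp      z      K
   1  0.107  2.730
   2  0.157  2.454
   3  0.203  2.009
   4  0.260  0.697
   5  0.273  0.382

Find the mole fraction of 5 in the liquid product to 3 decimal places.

x_5 = 0.416

Material balance + equilibrium reduce to Σ zᵢ(Kᵢ−1)/(1+ψ(Kᵢ−1)) = 0.
Feasibility: ΣzᵢKᵢ = 1.371, Σzᵢ/Kᵢ = 1.292 — both > 1, two phases present.
Iterate (Newton) starting at ψ = 0.55:
  ψ = 0.550: g = 0.0033, g' = -0.546 → ψ = 0.556
Converged at ψ = 0.556.
Compositions from xᵢ = zᵢ/(1+ψ(Kᵢ−1)), yᵢ = Kᵢxᵢ:
  1: x = 0.055, y = 0.149
  2: x = 0.087, y = 0.213
  3: x = 0.130, y = 0.261
  4: x = 0.313, y = 0.218
  5: x = 0.416, y = 0.159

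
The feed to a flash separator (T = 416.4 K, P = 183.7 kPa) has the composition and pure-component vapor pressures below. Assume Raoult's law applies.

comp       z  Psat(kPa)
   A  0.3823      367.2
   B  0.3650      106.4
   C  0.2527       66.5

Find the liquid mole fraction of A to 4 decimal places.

Raoult's law: Kᵢ = Pᵢˢᵃᵗ/P = Pᵢˢᵃᵗ/183.7.
  K_A = 367.2/183.7 = 1.998911, K_B = 106.4/183.7 = 0.579205, K_C = 66.5/183.7 = 0.362003
Material balance + equilibrium reduce to Σ zᵢ(Kᵢ−1)/(1+V/F(Kᵢ−1)) = 0.
Check two-phase: ΣzᵢKᵢ = 1.0671 > 1 and Σzᵢ/Kᵢ = 1.5195 > 1, so g(0) = 0.0671 > 0 and g(1) = -0.5195 < 0.
Newton iteration, V/F⁰ = 0.5:
  V/F = 0.5000: g = -0.17658, g' = -0.4951 → V/F = 0.1434
  V/F = 0.1434: g = -0.00686, g' = -0.4897 → V/F = 0.1294
Converged at V/F = 0.1294.
Compositions from xᵢ = zᵢ/(1+V/F(Kᵢ−1)), yᵢ = Kᵢxᵢ:
  A: x = 0.3385, y = 0.6767
  B: x = 0.3860, y = 0.2236
  C: x = 0.2754, y = 0.0997

x_A = 0.3385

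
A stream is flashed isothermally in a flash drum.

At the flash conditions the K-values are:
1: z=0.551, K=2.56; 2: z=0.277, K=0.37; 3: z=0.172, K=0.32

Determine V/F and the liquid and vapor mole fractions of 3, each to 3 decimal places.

V/F = 0.560, x_3 = 0.278, y_3 = 0.089

Material balance + equilibrium reduce to Σ zᵢ(Kᵢ−1)/(1+V/F(Kᵢ−1)) = 0.
Check two-phase: ΣzᵢKᵢ = 1.568 > 1 and Σzᵢ/Kᵢ = 1.501 > 1, so g(0) = 0.568 > 0 and g(1) = -0.501 < 0.
Iterate (Newton) starting at V/F = 0.58:
  V/F = 0.580: g = -0.0169, g' = -0.859 → V/F = 0.560
Converged at V/F = 0.560.
Compositions from xᵢ = zᵢ/(1+V/F(Kᵢ−1)), yᵢ = Kᵢxᵢ:
  1: x = 0.294, y = 0.753
  2: x = 0.428, y = 0.158
  3: x = 0.278, y = 0.089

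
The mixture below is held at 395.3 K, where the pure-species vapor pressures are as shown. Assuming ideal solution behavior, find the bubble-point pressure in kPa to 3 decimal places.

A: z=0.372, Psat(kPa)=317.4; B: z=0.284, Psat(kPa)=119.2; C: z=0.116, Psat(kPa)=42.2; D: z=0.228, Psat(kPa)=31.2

Pbub = 163.934 kPa

At the bubble point ψ → 0, so ΣzᵢKᵢ = 1 with Kᵢ = Pᵢˢᵃᵗ/P ⇒ P = ΣzᵢPᵢˢᵃᵗ.
P = 0.372·317.4 + 0.284·119.2 + 0.116·42.2 + 0.228·31.2 = 163.934 kPa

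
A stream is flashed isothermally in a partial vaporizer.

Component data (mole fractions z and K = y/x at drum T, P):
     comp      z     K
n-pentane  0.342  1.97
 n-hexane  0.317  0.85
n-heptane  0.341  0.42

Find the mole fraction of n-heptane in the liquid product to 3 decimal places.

x_n-heptane = 0.389

Let ψ = V/F and solve Σ zᵢ(Kᵢ−1)/(1+ψ(Kᵢ−1)) = 0.
Feasibility: ΣzᵢKᵢ = 1.086, Σzᵢ/Kᵢ = 1.358 — both > 1, two phases present.
Iterate (Newton) starting at ψ = 0.5:
  ψ = 0.500: g = -0.1066, g' = -0.382 → ψ = 0.221
  ψ = 0.221: g = -0.0028, g' = -0.377 → ψ = 0.213
Converged at ψ = 0.213.
Compositions from xᵢ = zᵢ/(1+ψ(Kᵢ−1)), yᵢ = Kᵢxᵢ:
  n-pentane: x = 0.283, y = 0.558
  n-hexane: x = 0.327, y = 0.278
  n-heptane: x = 0.389, y = 0.163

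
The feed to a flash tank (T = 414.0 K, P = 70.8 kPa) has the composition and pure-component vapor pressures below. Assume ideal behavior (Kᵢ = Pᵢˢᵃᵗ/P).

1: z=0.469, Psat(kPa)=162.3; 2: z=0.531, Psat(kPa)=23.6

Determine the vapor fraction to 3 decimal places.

ψ = 0.293

Raoult's law: Kᵢ = Pᵢˢᵃᵗ/P = Pᵢˢᵃᵗ/70.8.
  K_1 = 162.3/70.8 = 2.29237, K_2 = 23.6/70.8 = 0.33333
Newton iteration, ψ⁰ = 0.5:
  ψ = 0.500: g = -0.1628, g' = -0.820 → ψ = 0.301
  ψ = 0.301: g = -0.0069, g' = -0.775 → ψ = 0.293
Converged at ψ = 0.293.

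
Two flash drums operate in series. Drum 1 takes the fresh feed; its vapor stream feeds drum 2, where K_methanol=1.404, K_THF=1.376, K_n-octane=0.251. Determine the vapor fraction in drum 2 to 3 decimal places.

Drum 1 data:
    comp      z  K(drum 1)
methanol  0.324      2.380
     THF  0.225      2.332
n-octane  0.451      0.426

Drum 1:
Let ψ₁ = V/F and solve Σ zᵢ(Kᵢ−1)/(1+ψ₁(Kᵢ−1)) = 0.
Feasibility: ΣzᵢKᵢ = 1.488, Σzᵢ/Kᵢ = 1.291 — both > 1, two phases present.
Newton iteration, ψ₁⁰ = 0.45:
  ψ₁ = 0.450: g = 0.1142, g' = -0.661 → ψ₁ = 0.623
  ψ₁ = 0.623: g = 0.0014, g' = -0.658 → ψ₁ = 0.625
Converged at ψ₁ = 0.625.
Drum-1 compositions:
  methanol: x = 0.174, y = 0.414
  THF: x = 0.123, y = 0.286
  n-octane: x = 0.703, y = 0.300
Drum-2 feed = drum-1 vapor: z₂ = (0.4141, 0.2864, 0.2996).
Drum 2:
Material balance + equilibrium reduce to Σ zᵢ(Kᵢ−1)/(1+ψ₂(Kᵢ−1)) = 0.
Feasibility: ΣzᵢKᵢ = 1.051, Σzᵢ/Kᵢ = 1.697 — both > 1, two phases present.
Iterate (Newton) starting at ψ₂ = 0.54:
  ψ₂ = 0.540: g = -0.1499, g' = -0.547 → ψ₂ = 0.266
  ψ₂ = 0.266: g = -0.0313, g' = -0.351 → ψ₂ = 0.177
  ψ₂ = 0.177: g = -0.0015, g' = -0.318 → ψ₂ = 0.172
Converged at ψ₂ = 0.172.
  methanol: x = 0.387, y = 0.544
  THF: x = 0.269, y = 0.370
  n-octane: x = 0.344, y = 0.086

V/F (drum 2) = 0.172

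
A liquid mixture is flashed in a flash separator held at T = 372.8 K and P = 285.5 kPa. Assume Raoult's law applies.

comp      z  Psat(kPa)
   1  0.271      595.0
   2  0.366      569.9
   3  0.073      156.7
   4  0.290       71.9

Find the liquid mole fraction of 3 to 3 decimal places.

Raoult's law: Kᵢ = Pᵢˢᵃᵗ/P = Pᵢˢᵃᵗ/285.5.
  K_1 = 595.0/285.5 = 2.08406, K_2 = 569.9/285.5 = 1.99615, K_3 = 156.7/285.5 = 0.54886, K_4 = 71.9/285.5 = 0.25184
Material balance + equilibrium reduce to Σ zᵢ(Kᵢ−1)/(1+β(Kᵢ−1)) = 0.
Feasibility: ΣzᵢKᵢ = 1.408, Σzᵢ/Kᵢ = 1.598 — both > 1, two phases present.
Newton–Raphson from β = 0.5:
  β = 0.500: g = 0.0447, g' = -0.735 → β = 0.561
  β = 0.561: g = -0.0013, g' = -0.781 → β = 0.559
Converged at β = 0.559.
Compositions from xᵢ = zᵢ/(1+β(Kᵢ−1)), yᵢ = Kᵢxᵢ:
  1: x = 0.169, y = 0.352
  2: x = 0.235, y = 0.469
  3: x = 0.098, y = 0.054
  4: x = 0.499, y = 0.126

x_3 = 0.098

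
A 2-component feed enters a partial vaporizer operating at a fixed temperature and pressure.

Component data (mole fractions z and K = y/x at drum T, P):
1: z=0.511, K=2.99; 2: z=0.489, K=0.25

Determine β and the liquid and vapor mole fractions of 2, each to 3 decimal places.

β = 0.436, x_2 = 0.726, y_2 = 0.182

Material balance + equilibrium reduce to Σ zᵢ(Kᵢ−1)/(1+β(Kᵢ−1)) = 0.
Check two-phase: ΣzᵢKᵢ = 1.650 > 1 and Σzᵢ/Kᵢ = 2.127 > 1, so g(0) = 0.650 > 0 and g(1) = -1.127 < 0.
Binary case is linear: z₁(K₁−1)(1+β(K₂−1)) + z₂(K₂−1)(1+β(K₁−1)) = 0
⇒ β = [z₁(K₁−1)+z₂(K₂−1)] / [−(K₁−1)(K₂−1)] = 0.6501/1.4925 = 0.436
Compositions from xᵢ = zᵢ/(1+β(Kᵢ−1)), yᵢ = Kᵢxᵢ:
  1: x = 0.274, y = 0.818
  2: x = 0.726, y = 0.182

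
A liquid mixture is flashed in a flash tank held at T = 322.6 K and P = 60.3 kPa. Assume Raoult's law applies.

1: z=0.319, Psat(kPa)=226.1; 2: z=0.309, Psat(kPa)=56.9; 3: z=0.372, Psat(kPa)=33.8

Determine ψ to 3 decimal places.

ψ = 0.809

Raoult's law: Kᵢ = Pᵢˢᵃᵗ/P = Pᵢˢᵃᵗ/60.3.
  K_1 = 226.1/60.3 = 3.74959, K_2 = 56.9/60.3 = 0.94362, K_3 = 33.8/60.3 = 0.56053
Material balance + equilibrium reduce to Σ zᵢ(Kᵢ−1)/(1+ψ(Kᵢ−1)) = 0.
g(0) = ΣzᵢKᵢ − 1 = 0.696 and g(1) = 1 − Σzᵢ/Kᵢ = -0.076, so a root lies in (0, 1).
Newton–Raphson from ψ = 0.5:
  ψ = 0.500: g = 0.1419, g' = -0.547 → ψ = 0.760
  ψ = 0.760: g = 0.0204, g' = -0.416 → ψ = 0.809
Converged at ψ = 0.809.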